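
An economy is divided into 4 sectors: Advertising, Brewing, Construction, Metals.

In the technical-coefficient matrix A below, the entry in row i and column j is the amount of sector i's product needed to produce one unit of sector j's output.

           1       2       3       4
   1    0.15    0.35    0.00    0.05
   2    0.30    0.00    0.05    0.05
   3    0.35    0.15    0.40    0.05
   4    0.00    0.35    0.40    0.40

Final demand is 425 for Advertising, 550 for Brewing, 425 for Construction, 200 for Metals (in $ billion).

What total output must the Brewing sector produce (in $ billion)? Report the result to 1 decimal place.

I − A =
  [   0.85    -0.35     0.00    -0.05]
  [  -0.30     1.00    -0.05    -0.05]
  [  -0.35    -0.15     0.60    -0.05]
  [   0.00    -0.35    -0.40     0.60]
Compute the cofactors C_ij = (−1)^(i+j)·(3×3 minor ij) of I−A; the adjugate is their transpose:
adj(I−A) = Cᵀ =
  [ 0.321125   0.132500   0.038375   0.041000]
  [ 0.119500   0.282000   0.048500   0.037500]
  [ 0.236125   0.171000   0.426875   0.069500]
  [ 0.227125   0.278500   0.312875   0.434500]
det(I−A) = Σ_j (I−A)_1j·C_1j = (0.85)(0.321125) + (-0.35)(0.119500) + (0.00)(0.236125) + (-0.05)(0.227125) = 0.219775
(I − A)⁻¹ = adj(I−A) / det(I−A) ≈
  [   1.4612     0.6029     0.1746     0.1866]
  [   0.5437     1.2831     0.2207     0.1706]
  [   1.0744     0.7781     1.9423     0.3162]
  [   1.0334     1.2672     1.4236     1.9770]
x = (I − A)⁻¹ d = adj(I−A)·d / det(I−A), with det(I−A) = 0.219775:
  x_1 = (0.321125·425 + 0.132500·550 + 0.038375·425 + 0.041000·200) / 0.219775 = 233.8625 / 0.219775 ≈ 1064.1
  x_2 = (0.119500·425 + 0.282000·550 + 0.048500·425 + 0.037500·200) / 0.219775 = 234.00 / 0.219775 ≈ 1064.7
  x_3 = (0.236125·425 + 0.171000·550 + 0.426875·425 + 0.069500·200) / 0.219775 = 389.725 / 0.219775 ≈ 1773.3
  x_4 = (0.227125·425 + 0.278500·550 + 0.312875·425 + 0.434500·200) / 0.219775 = 469.575 / 0.219775 ≈ 2136.6

x_2 = 1064.7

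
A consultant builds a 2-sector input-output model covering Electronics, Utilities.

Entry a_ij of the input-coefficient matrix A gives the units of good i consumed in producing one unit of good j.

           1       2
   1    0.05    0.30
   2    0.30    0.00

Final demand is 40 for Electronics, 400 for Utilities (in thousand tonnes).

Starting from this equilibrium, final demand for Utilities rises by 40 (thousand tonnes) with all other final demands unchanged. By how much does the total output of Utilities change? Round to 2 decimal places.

Δx_2 = 44.19

I − A =
  [   0.95    -0.30]
  [  -0.30     1.00]
det(I−A) = (0.95)(1.00) − (-0.30)(-0.30) = 0.8600
adj(I−A) = [[1.00, 0.30], [0.30, 0.95]]
(I − A)⁻¹ = adj(I−A) / det(I−A) ≈
  [   1.1628     0.3488]
  [   0.3488     1.1047]
Δx = (I − A)⁻¹ Δd with Δd having +40 in the Utilities component and 0 elsewhere.
So Δx_2 = L_22 · (+40), where L_22 = adj(I−A)_22 / det(I−A) = 0.95 / 0.8600.
Δx_2 = 0.95 × (+40) / 0.8600 = 38.00 / 0.8600 ≈ 44.19.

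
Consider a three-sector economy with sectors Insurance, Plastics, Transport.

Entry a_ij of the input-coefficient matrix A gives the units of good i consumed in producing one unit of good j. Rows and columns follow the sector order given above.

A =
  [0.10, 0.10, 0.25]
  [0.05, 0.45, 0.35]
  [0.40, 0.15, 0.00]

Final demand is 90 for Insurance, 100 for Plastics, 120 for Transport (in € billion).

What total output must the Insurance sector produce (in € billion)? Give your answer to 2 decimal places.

x_1 = 213.04

I − A =
  [   0.90    -0.10    -0.25]
  [  -0.05     0.55    -0.35]
  [  -0.40    -0.15     1.00]
Cofactors of I−A, C_ij = (−1)^(i+j)·(minor ij) (rows/columns in the sector order above):
  C_11 = (0.55)(1.00) − (-0.35)(-0.15) = 0.4975
  C_12 = −[(-0.05)(1.00) − (-0.35)(-0.40)] = 0.1900
  C_13 = (-0.05)(-0.15) − (0.55)(-0.40) = 0.2275
  C_21 = −[(-0.10)(1.00) − (-0.25)(-0.15)] = 0.1375
  C_22 = (0.90)(1.00) − (-0.25)(-0.40) = 0.8000
  C_23 = −[(0.90)(-0.15) − (-0.10)(-0.40)] = 0.1750
  C_31 = (-0.10)(-0.35) − (-0.25)(0.55) = 0.1725
  C_32 = −[(0.90)(-0.35) − (-0.25)(-0.05)] = 0.3275
  C_33 = (0.90)(0.55) − (-0.10)(-0.05) = 0.4900
det(I−A) = Σ_j (I−A)_1j·C_1j = (0.90)(0.4975) + (-0.10)(0.1900) + (-0.25)(0.2275) = 0.371875
adj(I−A) = Cᵀ =
  [ 0.4975   0.1375   0.1725]
  [ 0.1900   0.8000   0.3275]
  [ 0.2275   0.1750   0.4900]
(I − A)⁻¹ = adj(I−A) / det(I−A) ≈
  [   1.3378     0.3697     0.4639]
  [   0.5109     2.1513     0.8807]
  [   0.6118     0.4706     1.3176]
x = (I − A)⁻¹ d = adj(I−A)·d / det(I−A), with det(I−A) = 0.371875:
  x_1 = (0.4975·90 + 0.1375·100 + 0.1725·120) / 0.371875 = 79.225 / 0.371875 ≈ 213.04
  x_2 = (0.1900·90 + 0.8000·100 + 0.3275·120) / 0.371875 = 136.40 / 0.371875 ≈ 366.79
  x_3 = (0.2275·90 + 0.1750·100 + 0.4900·120) / 0.371875 = 96.775 / 0.371875 ≈ 260.24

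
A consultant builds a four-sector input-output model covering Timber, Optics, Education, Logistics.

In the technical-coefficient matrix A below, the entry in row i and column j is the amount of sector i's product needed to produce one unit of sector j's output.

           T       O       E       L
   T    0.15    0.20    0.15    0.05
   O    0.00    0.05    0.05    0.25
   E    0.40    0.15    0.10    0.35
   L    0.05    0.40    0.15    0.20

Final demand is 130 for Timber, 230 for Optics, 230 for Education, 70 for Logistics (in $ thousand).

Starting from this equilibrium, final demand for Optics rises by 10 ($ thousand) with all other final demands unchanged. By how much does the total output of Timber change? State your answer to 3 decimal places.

Δx_T = 4.910

I − A =
  [   0.85    -0.20    -0.15    -0.05]
  [   0.00     0.95    -0.05    -0.25]
  [  -0.40    -0.15     0.90    -0.35]
  [  -0.05    -0.40    -0.15     0.80]
Compute the cofactors C_ij = (−1)^(i+j)·(3×3 minor ij) of I−A; the adjugate is their transpose:
adj(I−A) = Cᵀ =
  [ 0.525500   0.191625   0.122625   0.146375]
  [ 0.043125   0.511500   0.067625   0.192125]
  [ 0.282500   0.296125   0.556125   0.353500]
  [ 0.107375   0.323250   0.145750   0.659375]
det(I−A) = Σ_j (I−A)_1j·C_1j = (0.85)(0.525500) + (-0.20)(0.043125) + (-0.15)(0.282500) + (-0.05)(0.107375) = 0.39030625
(I − A)⁻¹ = adj(I−A) / det(I−A) ≈
  [   1.3464     0.4910     0.3142     0.3750]
  [   0.1105     1.3105     0.1733     0.4922]
  [   0.7238     0.7587     1.4248     0.9057]
  [   0.2751     0.8282     0.3734     1.6894]
Δx = (I − A)⁻¹ Δd with Δd having +10 in the Optics component and 0 elsewhere.
So Δx_T = L_TO · (+10), where L_TO = adj(I−A)_TO / det(I−A) = 0.191625 / 0.39030625.
Δx_T = 0.191625 × (+10) / 0.39030625 = 1.91625 / 0.39030625 ≈ 4.910.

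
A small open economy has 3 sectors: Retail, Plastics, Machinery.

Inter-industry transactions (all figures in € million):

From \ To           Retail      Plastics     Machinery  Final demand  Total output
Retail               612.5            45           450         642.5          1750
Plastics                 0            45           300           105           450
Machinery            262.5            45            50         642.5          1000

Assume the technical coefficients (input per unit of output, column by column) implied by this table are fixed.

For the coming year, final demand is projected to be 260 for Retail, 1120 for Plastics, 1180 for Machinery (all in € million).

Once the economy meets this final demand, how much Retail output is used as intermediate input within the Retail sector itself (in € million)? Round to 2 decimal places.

Technical coefficients a_ij = z_ij / X_j:
  a_11 = 612.5/1750 = 0.35, a_21 = 0/1750 = 0.00, a_31 = 262.5/1750 = 0.15
  a_12 = 45/450 = 0.10, a_22 = 45/450 = 0.10, a_32 = 45/450 = 0.10
  a_13 = 450/1000 = 0.45, a_23 = 300/1000 = 0.30, a_33 = 50/1000 = 0.05
I − A =
  [   0.65    -0.10    -0.45]
  [   0.00     0.90    -0.30]
  [  -0.15    -0.10     0.95]
Cofactors of I−A, C_ij = (−1)^(i+j)·(minor ij) (rows/columns in the sector order above):
  C_11 = (0.90)(0.95) − (-0.30)(-0.10) = 0.8250
  C_12 = −[(0.00)(0.95) − (-0.30)(-0.15)] = 0.0450
  C_13 = (0.00)(-0.10) − (0.90)(-0.15) = 0.1350
  C_21 = −[(-0.10)(0.95) − (-0.45)(-0.10)] = 0.1400
  C_22 = (0.65)(0.95) − (-0.45)(-0.15) = 0.5500
  C_23 = −[(0.65)(-0.10) − (-0.10)(-0.15)] = 0.0800
  C_31 = (-0.10)(-0.30) − (-0.45)(0.90) = 0.4350
  C_32 = −[(0.65)(-0.30) − (-0.45)(0.00)] = 0.1950
  C_33 = (0.65)(0.90) − (-0.10)(0.00) = 0.5850
det(I−A) = Σ_j (I−A)_1j·C_1j = (0.65)(0.8250) + (-0.10)(0.0450) + (-0.45)(0.1350) = 0.4710
adj(I−A) = Cᵀ =
  [ 0.8250   0.1400   0.4350]
  [ 0.0450   0.5500   0.1950]
  [ 0.1350   0.0800   0.5850]
(I − A)⁻¹ = adj(I−A) / det(I−A) ≈
  [   1.7516     0.2972     0.9236]
  [   0.0955     1.1677     0.4140]
  [   0.2866     0.1699     1.2420]
First solve x = (I − A)⁻¹ d = adj(I−A)·d / det(I−A); in particular x_1 = (0.8250·260 + 0.1400·1120 + 0.4350·1180) / 0.4710 = 884.60 / 0.4710 ≈ 1878.1316.
Intermediate flow from 1 to 1: z_11 = a_11 · x_1 = 0.35 × 884.60 / 0.4710 = 309.61 / 0.4710 ≈ 657.35.

z_11 = 657.35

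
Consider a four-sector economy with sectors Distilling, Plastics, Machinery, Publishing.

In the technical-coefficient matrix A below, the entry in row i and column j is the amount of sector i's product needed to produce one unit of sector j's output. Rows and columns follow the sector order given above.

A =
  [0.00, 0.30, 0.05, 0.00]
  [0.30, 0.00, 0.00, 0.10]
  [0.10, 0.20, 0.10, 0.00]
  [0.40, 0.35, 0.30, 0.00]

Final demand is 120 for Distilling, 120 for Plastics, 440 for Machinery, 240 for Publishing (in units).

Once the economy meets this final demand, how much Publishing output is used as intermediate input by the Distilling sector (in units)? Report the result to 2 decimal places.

z_41 = 88.77

I − A =
  [   1.00    -0.30    -0.05     0.00]
  [  -0.30     1.00     0.00    -0.10]
  [  -0.10    -0.20     0.90     0.00]
  [  -0.40    -0.35    -0.30     1.00]
Compute the cofactors C_ij = (−1)^(i+j)·(3×3 minor ij) of I−A; the adjugate is their transpose:
adj(I−A) = Cᵀ =
  [ 0.86250   0.28000   0.05725   0.02800]
  [ 0.30900   0.89500   0.04700   0.08950]
  [ 0.16450   0.23000   0.86300   0.02300]
  [ 0.50250   0.49425   0.29825   0.81100]
det(I−A) = Σ_j (I−A)_1j·C_1j = (1.00)(0.86250) + (-0.30)(0.30900) + (-0.05)(0.16450) + (0.00)(0.50250) = 0.761575
(I − A)⁻¹ = adj(I−A) / det(I−A) ≈
  [   1.1325     0.3677     0.0752     0.0368]
  [   0.4057     1.1752     0.0617     0.1175]
  [   0.2160     0.3020     1.1332     0.0302]
  [   0.6598     0.6490     0.3916     1.0649]
First solve x = (I − A)⁻¹ d = adj(I−A)·d / det(I−A); in particular x_1 = (0.86250·120 + 0.28000·120 + 0.05725·440 + 0.02800·240) / 0.761575 = 169.01 / 0.761575 ≈ 221.9217.
Intermediate flow from 4 to 1: z_41 = a_41 · x_1 = 0.40 × 169.01 / 0.761575 = 67.604 / 0.761575 ≈ 88.77.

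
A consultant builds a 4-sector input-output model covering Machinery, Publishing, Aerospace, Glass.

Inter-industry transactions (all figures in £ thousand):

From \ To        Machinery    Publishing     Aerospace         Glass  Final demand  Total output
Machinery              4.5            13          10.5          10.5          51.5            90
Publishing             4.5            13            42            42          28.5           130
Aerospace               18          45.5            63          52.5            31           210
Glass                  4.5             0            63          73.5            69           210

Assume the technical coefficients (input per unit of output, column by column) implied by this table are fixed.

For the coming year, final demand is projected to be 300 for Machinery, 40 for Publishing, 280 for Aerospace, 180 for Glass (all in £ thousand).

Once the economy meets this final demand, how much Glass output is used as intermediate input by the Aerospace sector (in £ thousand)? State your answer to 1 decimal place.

z_43 = 318.6

Technical coefficients a_ij = z_ij / X_j:
  a_11 = 4.5/90 = 0.05, a_21 = 4.5/90 = 0.05, a_31 = 18/90 = 0.20, a_41 = 4.5/90 = 0.05
  a_12 = 13/130 = 0.10, a_22 = 13/130 = 0.10, a_32 = 45.5/130 = 0.35, a_42 = 0/130 = 0.00
  a_13 = 10.5/210 = 0.05, a_23 = 42/210 = 0.20, a_33 = 63/210 = 0.30, a_43 = 63/210 = 0.30
  a_14 = 10.5/210 = 0.05, a_24 = 42/210 = 0.20, a_34 = 52.5/210 = 0.25, a_44 = 73.5/210 = 0.35
I − A =
  [   0.95    -0.10    -0.05    -0.05]
  [  -0.05     0.90    -0.20    -0.20]
  [  -0.20    -0.35     0.70    -0.25]
  [  -0.05     0.00    -0.30     0.65]
Compute the cofactors C_ij = (−1)^(i+j)·(3×3 minor ij) of I−A; the adjugate is their transpose:
adj(I−A) = Cᵀ =
  [ 0.275500   0.054625   0.061750   0.061750]
  [ 0.066500   0.349125   0.182875   0.182875]
  [ 0.143125   0.229500   0.549250   0.292875]
  [ 0.087250   0.110125   0.258250   0.514625]
det(I−A) = Σ_j (I−A)_1j·C_1j = (0.95)(0.275500) + (-0.10)(0.066500) + (-0.05)(0.143125) + (-0.05)(0.087250) = 0.24355625
(I − A)⁻¹ = adj(I−A) / det(I−A) ≈
  [   1.1312     0.2243     0.2535     0.2535]
  [   0.2730     1.4334     0.7509     0.7509]
  [   0.5876     0.9423     2.2551     1.2025]
  [   0.3582     0.4522     1.0603     2.1130]
First solve x = (I − A)⁻¹ d = adj(I−A)·d / det(I−A); in particular x_3 = (0.143125·300 + 0.229500·40 + 0.549250·280 + 0.292875·180) / 0.24355625 = 258.625 / 0.24355625 ≈ 1061.870.
Intermediate flow from 4 to 3: z_43 = a_43 · x_3 = 0.30 × 258.625 / 0.24355625 = 77.5875 / 0.24355625 ≈ 318.6.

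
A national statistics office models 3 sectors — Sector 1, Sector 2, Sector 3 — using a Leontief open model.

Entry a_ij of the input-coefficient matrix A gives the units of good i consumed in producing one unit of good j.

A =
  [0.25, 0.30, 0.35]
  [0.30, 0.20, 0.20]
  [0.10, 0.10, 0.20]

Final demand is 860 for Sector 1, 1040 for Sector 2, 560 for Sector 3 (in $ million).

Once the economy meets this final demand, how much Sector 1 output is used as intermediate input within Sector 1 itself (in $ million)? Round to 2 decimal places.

z_11 = 724.25

I − A =
  [   0.75    -0.30    -0.35]
  [  -0.30     0.80    -0.20]
  [  -0.10    -0.10     0.80]
Cofactors of I−A, C_ij = (−1)^(i+j)·(minor ij) (rows/columns in the sector order above):
  C_11 = (0.80)(0.80) − (-0.20)(-0.10) = 0.6200
  C_12 = −[(-0.30)(0.80) − (-0.20)(-0.10)] = 0.2600
  C_13 = (-0.30)(-0.10) − (0.80)(-0.10) = 0.1100
  C_21 = −[(-0.30)(0.80) − (-0.35)(-0.10)] = 0.2750
  C_22 = (0.75)(0.80) − (-0.35)(-0.10) = 0.5650
  C_23 = −[(0.75)(-0.10) − (-0.30)(-0.10)] = 0.1050
  C_31 = (-0.30)(-0.20) − (-0.35)(0.80) = 0.3400
  C_32 = −[(0.75)(-0.20) − (-0.35)(-0.30)] = 0.2550
  C_33 = (0.75)(0.80) − (-0.30)(-0.30) = 0.5100
det(I−A) = Σ_j (I−A)_1j·C_1j = (0.75)(0.6200) + (-0.30)(0.2600) + (-0.35)(0.1100) = 0.3485
adj(I−A) = Cᵀ =
  [ 0.6200   0.2750   0.3400]
  [ 0.2600   0.5650   0.2550]
  [ 0.1100   0.1050   0.5100]
(I − A)⁻¹ = adj(I−A) / det(I−A) ≈
  [   1.7791     0.7891     0.9756]
  [   0.7461     1.6212     0.7317]
  [   0.3156     0.3013     1.4634]
First solve x = (I − A)⁻¹ d = adj(I−A)·d / det(I−A); in particular x_1 = (0.6200·860 + 0.2750·1040 + 0.3400·560) / 0.3485 = 1009.60 / 0.3485 ≈ 2896.9871.
Intermediate flow from 1 to 1: z_11 = a_11 · x_1 = 0.25 × 1009.60 / 0.3485 = 252.40 / 0.3485 ≈ 724.25.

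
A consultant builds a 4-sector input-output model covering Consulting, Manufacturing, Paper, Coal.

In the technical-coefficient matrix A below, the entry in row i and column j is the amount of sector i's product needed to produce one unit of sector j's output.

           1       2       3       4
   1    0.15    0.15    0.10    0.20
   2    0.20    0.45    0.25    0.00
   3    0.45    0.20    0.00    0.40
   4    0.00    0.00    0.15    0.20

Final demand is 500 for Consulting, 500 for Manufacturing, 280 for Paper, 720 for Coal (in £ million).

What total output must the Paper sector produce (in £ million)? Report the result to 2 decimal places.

I − A =
  [   0.85    -0.15    -0.10    -0.20]
  [  -0.20     0.55    -0.25     0.00]
  [  -0.45    -0.20     1.00    -0.40]
  [   0.00     0.00    -0.15     0.80]
Compute the cofactors C_ij = (−1)^(i+j)·(3×3 minor ij) of I−A; the adjugate is their transpose:
adj(I−A) = Cᵀ =
  [ 0.367000   0.133000   0.090500   0.137000]
  [ 0.238000   0.579500   0.192000   0.155500]
  [ 0.230000   0.190000   0.350000   0.232500]
  [ 0.043125   0.035625   0.065625   0.349375]
det(I−A) = Σ_j (I−A)_1j·C_1j = (0.85)(0.367000) + (-0.15)(0.238000) + (-0.10)(0.230000) + (-0.20)(0.043125) = 0.244625
(I − A)⁻¹ = adj(I−A) / det(I−A) ≈
  [   1.5003     0.5437     0.3700     0.5600]
  [   0.9729     2.3689     0.7849     0.6357]
  [   0.9402     0.7767     1.4308     0.9504]
  [   0.1763     0.1456     0.2683     1.4282]
x = (I − A)⁻¹ d = adj(I−A)·d / det(I−A), with det(I−A) = 0.244625:
  x_1 = (0.367000·500 + 0.133000·500 + 0.090500·280 + 0.137000·720) / 0.244625 = 373.98 / 0.244625 ≈ 1528.79
  x_2 = (0.238000·500 + 0.579500·500 + 0.192000·280 + 0.155500·720) / 0.244625 = 574.47 / 0.244625 ≈ 2348.37
  x_3 = (0.230000·500 + 0.190000·500 + 0.350000·280 + 0.232500·720) / 0.244625 = 475.40 / 0.244625 ≈ 1943.38
  x_4 = (0.043125·500 + 0.035625·500 + 0.065625·280 + 0.349375·720) / 0.244625 = 309.30 / 0.244625 ≈ 1264.38

x_3 = 1943.38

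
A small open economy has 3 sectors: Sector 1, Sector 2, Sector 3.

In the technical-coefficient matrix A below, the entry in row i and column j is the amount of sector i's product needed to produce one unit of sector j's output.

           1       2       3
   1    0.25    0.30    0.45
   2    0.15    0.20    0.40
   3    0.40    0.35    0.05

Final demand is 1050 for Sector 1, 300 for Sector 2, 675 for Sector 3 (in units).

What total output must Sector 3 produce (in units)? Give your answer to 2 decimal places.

I − A =
  [   0.75    -0.30    -0.45]
  [  -0.15     0.80    -0.40]
  [  -0.40    -0.35     0.95]
Cofactors of I−A, C_ij = (−1)^(i+j)·(minor ij) (rows/columns in the sector order above):
  C_11 = (0.80)(0.95) − (-0.40)(-0.35) = 0.6200
  C_12 = −[(-0.15)(0.95) − (-0.40)(-0.40)] = 0.3025
  C_13 = (-0.15)(-0.35) − (0.80)(-0.40) = 0.3725
  C_21 = −[(-0.30)(0.95) − (-0.45)(-0.35)] = 0.4425
  C_22 = (0.75)(0.95) − (-0.45)(-0.40) = 0.5325
  C_23 = −[(0.75)(-0.35) − (-0.30)(-0.40)] = 0.3825
  C_31 = (-0.30)(-0.40) − (-0.45)(0.80) = 0.4800
  C_32 = −[(0.75)(-0.40) − (-0.45)(-0.15)] = 0.3675
  C_33 = (0.75)(0.80) − (-0.30)(-0.15) = 0.5550
det(I−A) = Σ_j (I−A)_1j·C_1j = (0.75)(0.6200) + (-0.30)(0.3025) + (-0.45)(0.3725) = 0.206625
adj(I−A) = Cᵀ =
  [ 0.6200   0.4425   0.4800]
  [ 0.3025   0.5325   0.3675]
  [ 0.3725   0.3825   0.5550]
(I − A)⁻¹ = adj(I−A) / det(I−A) ≈
  [   3.0006     2.1416     2.3230]
  [   1.4640     2.5771     1.7786]
  [   1.8028     1.8512     2.6860]
x = (I − A)⁻¹ d = adj(I−A)·d / det(I−A), with det(I−A) = 0.206625:
  x_1 = (0.6200·1050 + 0.4425·300 + 0.4800·675) / 0.206625 = 1107.75 / 0.206625 ≈ 5361.16
  x_2 = (0.3025·1050 + 0.5325·300 + 0.3675·675) / 0.206625 = 725.4375 / 0.206625 ≈ 3510.89
  x_3 = (0.3725·1050 + 0.3825·300 + 0.5550·675) / 0.206625 = 880.50 / 0.206625 ≈ 4261.34

x_3 = 4261.34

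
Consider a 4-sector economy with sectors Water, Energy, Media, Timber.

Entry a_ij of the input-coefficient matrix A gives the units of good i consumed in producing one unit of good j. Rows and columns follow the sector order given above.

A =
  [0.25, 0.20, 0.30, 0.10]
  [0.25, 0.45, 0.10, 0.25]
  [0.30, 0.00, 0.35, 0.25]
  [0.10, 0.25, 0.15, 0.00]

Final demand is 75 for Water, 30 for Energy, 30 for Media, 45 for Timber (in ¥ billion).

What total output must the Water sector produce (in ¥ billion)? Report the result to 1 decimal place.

I − A =
  [   0.75    -0.20    -0.30    -0.10]
  [  -0.25     0.55    -0.10    -0.25]
  [  -0.30     0.00     0.65    -0.25]
  [  -0.10    -0.25    -0.15     1.00]
Compute the cofactors C_ij = (−1)^(i+j)·(3×3 minor ij) of I−A; the adjugate is their transpose:
adj(I−A) = Cᵀ =
  [ 0.290000   0.157500   0.184500   0.114500]
  [ 0.213125   0.350875   0.188375   0.156125]
  [ 0.175625   0.119375   0.298875   0.122125]
  [ 0.108625   0.121375   0.110375   0.180125]
det(I−A) = Σ_j (I−A)_1j·C_1j = (0.75)(0.290000) + (-0.20)(0.213125) + (-0.30)(0.175625) + (-0.10)(0.108625) = 0.111325
(I − A)⁻¹ = adj(I−A) / det(I−A) ≈
  [   2.6050     1.4148     1.6573     1.0285]
  [   1.9144     3.1518     1.6921     1.4024]
  [   1.5776     1.0723     2.6847     1.0970]
  [   0.9757     1.0903     0.9915     1.6180]
x = (I − A)⁻¹ d = adj(I−A)·d / det(I−A), with det(I−A) = 0.111325:
  x_1 = (0.290000·75 + 0.157500·30 + 0.184500·30 + 0.114500·45) / 0.111325 = 37.1625 / 0.111325 ≈ 333.8
  x_2 = (0.213125·75 + 0.350875·30 + 0.188375·30 + 0.156125·45) / 0.111325 = 39.1875 / 0.111325 ≈ 352.0
  x_3 = (0.175625·75 + 0.119375·30 + 0.298875·30 + 0.122125·45) / 0.111325 = 31.215 / 0.111325 ≈ 280.4
  x_4 = (0.108625·75 + 0.121375·30 + 0.110375·30 + 0.180125·45) / 0.111325 = 23.205 / 0.111325 ≈ 208.4

x_1 = 333.8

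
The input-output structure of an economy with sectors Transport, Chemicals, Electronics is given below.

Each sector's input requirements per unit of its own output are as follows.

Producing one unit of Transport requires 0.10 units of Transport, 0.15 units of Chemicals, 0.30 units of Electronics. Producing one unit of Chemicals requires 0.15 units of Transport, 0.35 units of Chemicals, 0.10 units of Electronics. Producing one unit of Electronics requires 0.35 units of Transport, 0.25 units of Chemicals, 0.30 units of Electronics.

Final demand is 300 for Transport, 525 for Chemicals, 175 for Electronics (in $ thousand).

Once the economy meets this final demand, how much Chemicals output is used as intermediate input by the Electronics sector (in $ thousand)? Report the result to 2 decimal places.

I − A =
  [   0.90    -0.15    -0.35]
  [  -0.15     0.65    -0.25]
  [  -0.30    -0.10     0.70]
Cofactors of I−A, C_ij = (−1)^(i+j)·(minor ij) (rows/columns in the sector order above):
  C_11 = (0.65)(0.70) − (-0.25)(-0.10) = 0.4300
  C_12 = −[(-0.15)(0.70) − (-0.25)(-0.30)] = 0.1800
  C_13 = (-0.15)(-0.10) − (0.65)(-0.30) = 0.2100
  C_21 = −[(-0.15)(0.70) − (-0.35)(-0.10)] = 0.1400
  C_22 = (0.90)(0.70) − (-0.35)(-0.30) = 0.5250
  C_23 = −[(0.90)(-0.10) − (-0.15)(-0.30)] = 0.1350
  C_31 = (-0.15)(-0.25) − (-0.35)(0.65) = 0.2650
  C_32 = −[(0.90)(-0.25) − (-0.35)(-0.15)] = 0.2775
  C_33 = (0.90)(0.65) − (-0.15)(-0.15) = 0.5625
det(I−A) = Σ_j (I−A)_1j·C_1j = (0.90)(0.4300) + (-0.15)(0.1800) + (-0.35)(0.2100) = 0.2865
adj(I−A) = Cᵀ =
  [ 0.4300   0.1400   0.2650]
  [ 0.1800   0.5250   0.2775]
  [ 0.2100   0.1350   0.5625]
(I − A)⁻¹ = adj(I−A) / det(I−A) ≈
  [   1.5009     0.4887     0.9250]
  [   0.6283     1.8325     0.9686]
  [   0.7330     0.4712     1.9634]
First solve x = (I − A)⁻¹ d = adj(I−A)·d / det(I−A); in particular x_3 = (0.2100·300 + 0.1350·525 + 0.5625·175) / 0.2865 = 232.3125 / 0.2865 ≈ 810.8639.
Intermediate flow from 2 to 3: z_23 = a_23 · x_3 = 0.25 × 232.3125 / 0.2865 = 58.078125 / 0.2865 ≈ 202.72.

z_23 = 202.72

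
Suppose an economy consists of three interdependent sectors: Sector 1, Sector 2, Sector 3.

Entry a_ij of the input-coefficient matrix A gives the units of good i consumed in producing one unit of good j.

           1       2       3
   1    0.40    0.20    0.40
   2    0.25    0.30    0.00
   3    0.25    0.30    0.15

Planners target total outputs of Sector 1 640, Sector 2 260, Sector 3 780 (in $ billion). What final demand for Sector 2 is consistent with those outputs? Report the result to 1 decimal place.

I − A =
  [   0.60    -0.20    -0.40]
  [  -0.25     0.70     0.00]
  [  -0.25    -0.30     0.85]
d = (I − A) x:
  d_1 = (+0.60)·640 + (-0.20)·260 + (-0.40)·780 = 20.0
  d_2 = (-0.25)·640 + (+0.70)·260 + (+0.00)·780 = 22.0
  d_3 = (-0.25)·640 + (-0.30)·260 + (+0.85)·780 = 425.0

d_2 = 22.0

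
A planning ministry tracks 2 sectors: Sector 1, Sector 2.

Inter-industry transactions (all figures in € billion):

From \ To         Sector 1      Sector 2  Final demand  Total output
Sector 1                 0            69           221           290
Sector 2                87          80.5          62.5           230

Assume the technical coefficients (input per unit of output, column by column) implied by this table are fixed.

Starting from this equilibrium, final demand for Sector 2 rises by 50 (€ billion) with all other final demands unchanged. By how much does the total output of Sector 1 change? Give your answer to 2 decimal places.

Δx_1 = 26.79

Technical coefficients a_ij = z_ij / X_j:
  a_11 = 0/290 = 0.00, a_21 = 87/290 = 0.30
  a_12 = 69/230 = 0.30, a_22 = 80.5/230 = 0.35
I − A =
  [   1.00    -0.30]
  [  -0.30     0.65]
det(I−A) = (1.00)(0.65) − (-0.30)(-0.30) = 0.5600
adj(I−A) = [[0.65, 0.30], [0.30, 1.00]]
(I − A)⁻¹ = adj(I−A) / det(I−A) ≈
  [   1.1607     0.5357]
  [   0.5357     1.7857]
Δx = (I − A)⁻¹ Δd with Δd having +50 in the Sector 2 component and 0 elsewhere.
So Δx_1 = L_12 · (+50), where L_12 = adj(I−A)_12 / det(I−A) = 0.30 / 0.5600.
Δx_1 = 0.30 × (+50) / 0.5600 = 15.00 / 0.5600 ≈ 26.79.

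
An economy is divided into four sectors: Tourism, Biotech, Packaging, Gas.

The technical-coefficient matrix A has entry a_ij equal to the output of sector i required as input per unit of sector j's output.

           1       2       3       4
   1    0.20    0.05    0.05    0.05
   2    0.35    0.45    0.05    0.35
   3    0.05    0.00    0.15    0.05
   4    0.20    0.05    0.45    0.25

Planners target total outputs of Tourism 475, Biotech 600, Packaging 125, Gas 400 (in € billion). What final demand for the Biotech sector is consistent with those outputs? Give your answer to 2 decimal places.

I − A =
  [   0.80    -0.05    -0.05    -0.05]
  [  -0.35     0.55    -0.05    -0.35]
  [  -0.05     0.00     0.85    -0.05]
  [  -0.20    -0.05    -0.45     0.75]
d = (I − A) x:
  d_1 = (+0.80)·475 + (-0.05)·600 + (-0.05)·125 + (-0.05)·400 = 323.75
  d_2 = (-0.35)·475 + (+0.55)·600 + (-0.05)·125 + (-0.35)·400 = 17.50
  d_3 = (-0.05)·475 + (+0.00)·600 + (+0.85)·125 + (-0.05)·400 = 62.50
  d_4 = (-0.20)·475 + (-0.05)·600 + (-0.45)·125 + (+0.75)·400 = 118.75

d_2 = 17.50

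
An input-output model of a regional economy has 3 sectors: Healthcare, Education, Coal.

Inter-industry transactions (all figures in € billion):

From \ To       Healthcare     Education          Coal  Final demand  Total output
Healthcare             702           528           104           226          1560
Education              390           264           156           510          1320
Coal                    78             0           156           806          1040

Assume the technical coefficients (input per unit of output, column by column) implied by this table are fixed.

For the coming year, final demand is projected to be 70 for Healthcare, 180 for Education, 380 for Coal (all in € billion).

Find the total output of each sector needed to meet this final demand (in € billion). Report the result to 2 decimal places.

Technical coefficients a_ij = z_ij / X_j:
  a_HH = 702/1560 = 0.45, a_EH = 390/1560 = 0.25, a_CH = 78/1560 = 0.05
  a_HE = 528/1320 = 0.40, a_EE = 264/1320 = 0.20, a_CE = 0/1320 = 0.00
  a_HC = 104/1040 = 0.10, a_EC = 156/1040 = 0.15, a_CC = 156/1040 = 0.15
I − A =
  [   0.55    -0.40    -0.10]
  [  -0.25     0.80    -0.15]
  [  -0.05     0.00     0.85]
Cofactors of I−A, C_ij = (−1)^(i+j)·(minor ij) (rows/columns in the sector order above):
  C_11 = (0.80)(0.85) − (-0.15)(0.00) = 0.6800
  C_12 = −[(-0.25)(0.85) − (-0.15)(-0.05)] = 0.2200
  C_13 = (-0.25)(0.00) − (0.80)(-0.05) = 0.0400
  C_21 = −[(-0.40)(0.85) − (-0.10)(0.00)] = 0.3400
  C_22 = (0.55)(0.85) − (-0.10)(-0.05) = 0.4625
  C_23 = −[(0.55)(0.00) − (-0.40)(-0.05)] = 0.0200
  C_31 = (-0.40)(-0.15) − (-0.10)(0.80) = 0.1400
  C_32 = −[(0.55)(-0.15) − (-0.10)(-0.25)] = 0.1075
  C_33 = (0.55)(0.80) − (-0.40)(-0.25) = 0.3400
det(I−A) = Σ_j (I−A)_1j·C_1j = (0.55)(0.6800) + (-0.40)(0.2200) + (-0.10)(0.0400) = 0.2820
adj(I−A) = Cᵀ =
  [ 0.6800   0.3400   0.1400]
  [ 0.2200   0.4625   0.1075]
  [ 0.0400   0.0200   0.3400]
(I − A)⁻¹ = adj(I−A) / det(I−A) ≈
  [   2.4113     1.2057     0.4965]
  [   0.7801     1.6401     0.3812]
  [   0.1418     0.0709     1.2057]
x = (I − A)⁻¹ d = adj(I−A)·d / det(I−A), with det(I−A) = 0.2820:
  x_H = (0.6800·70 + 0.3400·180 + 0.1400·380) / 0.2820 = 162.00 / 0.2820 ≈ 574.47
  x_E = (0.2200·70 + 0.4625·180 + 0.1075·380) / 0.2820 = 139.50 / 0.2820 ≈ 494.68
  x_C = (0.0400·70 + 0.0200·180 + 0.3400·380) / 0.2820 = 135.60 / 0.2820 ≈ 480.85

x_H = 574.47, x_E = 494.68, x_C = 480.85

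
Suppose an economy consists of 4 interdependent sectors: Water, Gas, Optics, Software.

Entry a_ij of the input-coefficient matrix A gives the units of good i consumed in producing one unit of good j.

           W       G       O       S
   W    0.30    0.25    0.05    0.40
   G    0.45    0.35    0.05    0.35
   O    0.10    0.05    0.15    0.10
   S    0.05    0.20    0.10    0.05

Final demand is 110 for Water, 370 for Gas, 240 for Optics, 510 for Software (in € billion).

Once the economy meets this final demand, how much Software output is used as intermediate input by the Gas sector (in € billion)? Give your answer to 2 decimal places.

I − A =
  [   0.70    -0.25    -0.05    -0.40]
  [  -0.45     0.65    -0.05    -0.35]
  [  -0.10    -0.05     0.85    -0.10]
  [  -0.05    -0.20    -0.10     0.95]
Compute the cofactors C_ij = (−1)^(i+j)·(3×3 minor ij) of I−A; the adjugate is their transpose:
adj(I−A) = Cᵀ =
  [ 0.45375   0.27275   0.07800   0.29975]
  [ 0.38225   0.53225   0.09700   0.36725]
  [ 0.08925   0.07925   0.22300   0.09025]
  [ 0.11375   0.13475   0.04800   0.28375]
det(I−A) = Σ_j (I−A)_1j·C_1j = (0.70)(0.45375) + (-0.25)(0.38225) + (-0.05)(0.08925) + (-0.40)(0.11375) = 0.1721
(I − A)⁻¹ = adj(I−A) / det(I−A) ≈
  [   2.6365     1.5848     0.4532     1.7417]
  [   2.2211     3.0927     0.5636     2.1339]
  [   0.5186     0.4605     1.2958     0.5244]
  [   0.6610     0.7830     0.2789     1.6488]
First solve x = (I − A)⁻¹ d = adj(I−A)·d / det(I−A); in particular x_G = (0.38225·110 + 0.53225·370 + 0.09700·240 + 0.36725·510) / 0.1721 = 449.5575 / 0.1721 ≈ 2612.1877.
Intermediate flow from S to G: z_SG = a_SG · x_G = 0.20 × 449.5575 / 0.1721 = 89.9115 / 0.1721 ≈ 522.44.

z_SG = 522.44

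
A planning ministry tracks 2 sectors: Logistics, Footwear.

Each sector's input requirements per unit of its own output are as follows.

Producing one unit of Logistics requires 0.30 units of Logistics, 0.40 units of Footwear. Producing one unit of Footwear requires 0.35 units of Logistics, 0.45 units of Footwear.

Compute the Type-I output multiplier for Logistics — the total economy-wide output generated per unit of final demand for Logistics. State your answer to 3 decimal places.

I − A =
  [   0.70    -0.35]
  [  -0.40     0.55]
det(I−A) = (0.70)(0.55) − (-0.35)(-0.40) = 0.2450
adj(I−A) = [[0.55, 0.35], [0.40, 0.70]]
(I − A)⁻¹ = adj(I−A) / det(I−A) ≈
  [   2.2449     1.4286]
  [   1.6327     2.8571]
The output multiplier for sector j is the column-j sum of the Leontief inverse (I − A)⁻¹ = adj(I−A) / det(I−A).
Column 1 of adj(I−A): (0.55, 0.40); det(I−A) = 0.2450.
m_1 = (0.55 + 0.40) / 0.2450 = 0.95 / 0.2450 ≈ 3.878.

m_1 = 3.878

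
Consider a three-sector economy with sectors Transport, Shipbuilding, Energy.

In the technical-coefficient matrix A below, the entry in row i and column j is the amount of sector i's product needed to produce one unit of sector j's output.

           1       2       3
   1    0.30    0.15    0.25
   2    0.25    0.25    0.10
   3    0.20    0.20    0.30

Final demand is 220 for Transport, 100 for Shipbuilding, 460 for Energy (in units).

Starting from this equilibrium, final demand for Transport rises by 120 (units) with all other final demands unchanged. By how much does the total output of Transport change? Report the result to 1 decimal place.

I − A =
  [   0.70    -0.15    -0.25]
  [  -0.25     0.75    -0.10]
  [  -0.20    -0.20     0.70]
Cofactors of I−A, C_ij = (−1)^(i+j)·(minor ij) (rows/columns in the sector order above):
  C_11 = (0.75)(0.70) − (-0.10)(-0.20) = 0.5050
  C_12 = −[(-0.25)(0.70) − (-0.10)(-0.20)] = 0.1950
  C_13 = (-0.25)(-0.20) − (0.75)(-0.20) = 0.2000
  C_21 = −[(-0.15)(0.70) − (-0.25)(-0.20)] = 0.1550
  C_22 = (0.70)(0.70) − (-0.25)(-0.20) = 0.4400
  C_23 = −[(0.70)(-0.20) − (-0.15)(-0.20)] = 0.1700
  C_31 = (-0.15)(-0.10) − (-0.25)(0.75) = 0.2025
  C_32 = −[(0.70)(-0.10) − (-0.25)(-0.25)] = 0.1325
  C_33 = (0.70)(0.75) − (-0.15)(-0.25) = 0.4875
det(I−A) = Σ_j (I−A)_1j·C_1j = (0.70)(0.5050) + (-0.15)(0.1950) + (-0.25)(0.2000) = 0.27425
adj(I−A) = Cᵀ =
  [ 0.5050   0.1550   0.2025]
  [ 0.1950   0.4400   0.1325]
  [ 0.2000   0.1700   0.4875]
(I − A)⁻¹ = adj(I−A) / det(I−A) ≈
  [   1.8414     0.5652     0.7384]
  [   0.7110     1.6044     0.4831]
  [   0.7293     0.6199     1.7776]
Δx = (I − A)⁻¹ Δd with Δd having +120 in the Transport component and 0 elsewhere.
So Δx_1 = L_11 · (+120), where L_11 = adj(I−A)_11 / det(I−A) = 0.5050 / 0.27425.
Δx_1 = 0.5050 × (+120) / 0.27425 = 60.60 / 0.27425 ≈ 221.0.

Δx_1 = 221.0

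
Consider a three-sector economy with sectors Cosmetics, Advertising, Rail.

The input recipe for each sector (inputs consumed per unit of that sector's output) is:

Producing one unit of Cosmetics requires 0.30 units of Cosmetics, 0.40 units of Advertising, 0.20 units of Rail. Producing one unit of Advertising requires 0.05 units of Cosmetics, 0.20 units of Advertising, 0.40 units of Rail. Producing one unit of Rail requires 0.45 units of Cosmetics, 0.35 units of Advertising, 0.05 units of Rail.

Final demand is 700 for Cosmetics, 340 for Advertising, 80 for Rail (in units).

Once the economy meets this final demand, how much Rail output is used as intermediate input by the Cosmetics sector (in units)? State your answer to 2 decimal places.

I − A =
  [   0.70    -0.05    -0.45]
  [  -0.40     0.80    -0.35]
  [  -0.20    -0.40     0.95]
Cofactors of I−A, C_ij = (−1)^(i+j)·(minor ij) (rows/columns in the sector order above):
  C_11 = (0.80)(0.95) − (-0.35)(-0.40) = 0.6200
  C_12 = −[(-0.40)(0.95) − (-0.35)(-0.20)] = 0.4500
  C_13 = (-0.40)(-0.40) − (0.80)(-0.20) = 0.3200
  C_21 = −[(-0.05)(0.95) − (-0.45)(-0.40)] = 0.2275
  C_22 = (0.70)(0.95) − (-0.45)(-0.20) = 0.5750
  C_23 = −[(0.70)(-0.40) − (-0.05)(-0.20)] = 0.2900
  C_31 = (-0.05)(-0.35) − (-0.45)(0.80) = 0.3775
  C_32 = −[(0.70)(-0.35) − (-0.45)(-0.40)] = 0.4250
  C_33 = (0.70)(0.80) − (-0.05)(-0.40) = 0.5400
det(I−A) = Σ_j (I−A)_1j·C_1j = (0.70)(0.6200) + (-0.05)(0.4500) + (-0.45)(0.3200) = 0.2675
adj(I−A) = Cᵀ =
  [ 0.6200   0.2275   0.3775]
  [ 0.4500   0.5750   0.4250]
  [ 0.3200   0.2900   0.5400]
(I − A)⁻¹ = adj(I−A) / det(I−A) ≈
  [   2.3178     0.8505     1.4112]
  [   1.6822     2.1495     1.5888]
  [   1.1963     1.0841     2.0187]
First solve x = (I − A)⁻¹ d = adj(I−A)·d / det(I−A); in particular x_C = (0.6200·700 + 0.2275·340 + 0.3775·80) / 0.2675 = 541.55 / 0.2675 ≈ 2024.4860.
Intermediate flow from R to C: z_RC = a_RC · x_C = 0.20 × 541.55 / 0.2675 = 108.31 / 0.2675 ≈ 404.90.

z_RC = 404.90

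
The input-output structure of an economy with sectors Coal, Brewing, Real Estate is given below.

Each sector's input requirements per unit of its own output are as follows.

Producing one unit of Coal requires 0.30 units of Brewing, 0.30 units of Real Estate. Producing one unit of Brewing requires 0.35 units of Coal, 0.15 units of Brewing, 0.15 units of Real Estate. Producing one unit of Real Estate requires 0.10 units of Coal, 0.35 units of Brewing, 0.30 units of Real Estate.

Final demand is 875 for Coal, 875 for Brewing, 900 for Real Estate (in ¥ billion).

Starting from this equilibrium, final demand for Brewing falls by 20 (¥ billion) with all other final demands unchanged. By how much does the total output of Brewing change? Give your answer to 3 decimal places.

Δx_B = -33.313

I − A =
  [   1.00    -0.35    -0.10]
  [  -0.30     0.85    -0.35]
  [  -0.30    -0.15     0.70]
Cofactors of I−A, C_ij = (−1)^(i+j)·(minor ij) (rows/columns in the sector order above):
  C_11 = (0.85)(0.70) − (-0.35)(-0.15) = 0.5425
  C_12 = −[(-0.30)(0.70) − (-0.35)(-0.30)] = 0.3150
  C_13 = (-0.30)(-0.15) − (0.85)(-0.30) = 0.3000
  C_21 = −[(-0.35)(0.70) − (-0.10)(-0.15)] = 0.2600
  C_22 = (1.00)(0.70) − (-0.10)(-0.30) = 0.6700
  C_23 = −[(1.00)(-0.15) − (-0.35)(-0.30)] = 0.2550
  C_31 = (-0.35)(-0.35) − (-0.10)(0.85) = 0.2075
  C_32 = −[(1.00)(-0.35) − (-0.10)(-0.30)] = 0.3800
  C_33 = (1.00)(0.85) − (-0.35)(-0.30) = 0.7450
det(I−A) = Σ_j (I−A)_1j·C_1j = (1.00)(0.5425) + (-0.35)(0.3150) + (-0.10)(0.3000) = 0.40225
adj(I−A) = Cᵀ =
  [ 0.5425   0.2600   0.2075]
  [ 0.3150   0.6700   0.3800]
  [ 0.3000   0.2550   0.7450]
(I − A)⁻¹ = adj(I−A) / det(I−A) ≈
  [   1.3487     0.6464     0.5158]
  [   0.7831     1.6656     0.9447]
  [   0.7458     0.6339     1.8521]
Δx = (I − A)⁻¹ Δd with Δd having -20 in the Brewing component and 0 elsewhere.
So Δx_B = L_BB · (-20), where L_BB = adj(I−A)_BB / det(I−A) = 0.6700 / 0.40225.
Δx_B = 0.6700 × (-20) / 0.40225 = -13.40 / 0.40225 ≈ -33.313.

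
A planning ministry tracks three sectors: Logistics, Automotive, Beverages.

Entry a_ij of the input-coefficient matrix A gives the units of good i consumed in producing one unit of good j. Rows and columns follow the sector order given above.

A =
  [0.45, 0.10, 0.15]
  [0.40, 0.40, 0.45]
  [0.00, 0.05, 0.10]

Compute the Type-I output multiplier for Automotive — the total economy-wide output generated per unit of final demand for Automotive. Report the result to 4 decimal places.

m_A = 2.5242

I − A =
  [   0.55    -0.10    -0.15]
  [  -0.40     0.60    -0.45]
  [   0.00    -0.05     0.90]
Cofactors of I−A, C_ij = (−1)^(i+j)·(minor ij) (rows/columns in the sector order above):
  C_11 = (0.60)(0.90) − (-0.45)(-0.05) = 0.5175
  C_12 = −[(-0.40)(0.90) − (-0.45)(0.00)] = 0.3600
  C_13 = (-0.40)(-0.05) − (0.60)(0.00) = 0.0200
  C_21 = −[(-0.10)(0.90) − (-0.15)(-0.05)] = 0.0975
  C_22 = (0.55)(0.90) − (-0.15)(0.00) = 0.4950
  C_23 = −[(0.55)(-0.05) − (-0.10)(0.00)] = 0.0275
  C_31 = (-0.10)(-0.45) − (-0.15)(0.60) = 0.1350
  C_32 = −[(0.55)(-0.45) − (-0.15)(-0.40)] = 0.3075
  C_33 = (0.55)(0.60) − (-0.10)(-0.40) = 0.2900
det(I−A) = Σ_j (I−A)_1j·C_1j = (0.55)(0.5175) + (-0.10)(0.3600) + (-0.15)(0.0200) = 0.245625
adj(I−A) = Cᵀ =
  [ 0.5175   0.0975   0.1350]
  [ 0.3600   0.4950   0.3075]
  [ 0.0200   0.0275   0.2900]
(I − A)⁻¹ = adj(I−A) / det(I−A) ≈
  [   2.10687     0.39695     0.54962]
  [   1.46565     2.01527     1.25191]
  [   0.08142     0.11196     1.18066]
The output multiplier for sector j is the column-j sum of the Leontief inverse (I − A)⁻¹ = adj(I−A) / det(I−A).
Column A of adj(I−A): (0.0975, 0.4950, 0.0275); det(I−A) = 0.245625.
m_A = (0.0975 + 0.4950 + 0.0275) / 0.245625 = 0.62 / 0.245625 ≈ 2.5242.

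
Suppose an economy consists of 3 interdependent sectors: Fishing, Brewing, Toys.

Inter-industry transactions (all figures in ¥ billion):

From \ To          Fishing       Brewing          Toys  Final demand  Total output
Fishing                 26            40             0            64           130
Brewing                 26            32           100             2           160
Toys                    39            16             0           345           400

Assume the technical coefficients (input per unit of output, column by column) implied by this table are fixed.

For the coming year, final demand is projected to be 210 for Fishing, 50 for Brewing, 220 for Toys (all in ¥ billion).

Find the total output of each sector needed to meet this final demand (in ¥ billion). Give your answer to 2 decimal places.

Technical coefficients a_ij = z_ij / X_j:
  a_FF = 26/130 = 0.20, a_BF = 26/130 = 0.20, a_TF = 39/130 = 0.30
  a_FB = 40/160 = 0.25, a_BB = 32/160 = 0.20, a_TB = 16/160 = 0.10
  a_FT = 0/400 = 0.00, a_BT = 100/400 = 0.25, a_TT = 0/400 = 0.00
I − A =
  [   0.80    -0.25     0.00]
  [  -0.20     0.80    -0.25]
  [  -0.30    -0.10     1.00]
Cofactors of I−A, C_ij = (−1)^(i+j)·(minor ij) (rows/columns in the sector order above):
  C_11 = (0.80)(1.00) − (-0.25)(-0.10) = 0.7750
  C_12 = −[(-0.20)(1.00) − (-0.25)(-0.30)] = 0.2750
  C_13 = (-0.20)(-0.10) − (0.80)(-0.30) = 0.2600
  C_21 = −[(-0.25)(1.00) − (0.00)(-0.10)] = 0.2500
  C_22 = (0.80)(1.00) − (0.00)(-0.30) = 0.8000
  C_23 = −[(0.80)(-0.10) − (-0.25)(-0.30)] = 0.1550
  C_31 = (-0.25)(-0.25) − (0.00)(0.80) = 0.0625
  C_32 = −[(0.80)(-0.25) − (0.00)(-0.20)] = 0.2000
  C_33 = (0.80)(0.80) − (-0.25)(-0.20) = 0.5900
det(I−A) = Σ_j (I−A)_1j·C_1j = (0.80)(0.7750) + (-0.25)(0.2750) + (0.00)(0.2600) = 0.55125
adj(I−A) = Cᵀ =
  [ 0.7750   0.2500   0.0625]
  [ 0.2750   0.8000   0.2000]
  [ 0.2600   0.1550   0.5900]
(I − A)⁻¹ = adj(I−A) / det(I−A) ≈
  [   1.4059     0.4535     0.1134]
  [   0.4989     1.4512     0.3628]
  [   0.4717     0.2812     1.0703]
x = (I − A)⁻¹ d = adj(I−A)·d / det(I−A), with det(I−A) = 0.55125:
  x_F = (0.7750·210 + 0.2500·50 + 0.0625·220) / 0.55125 = 189.00 / 0.55125 ≈ 342.86
  x_B = (0.2750·210 + 0.8000·50 + 0.2000·220) / 0.55125 = 141.75 / 0.55125 ≈ 257.14
  x_T = (0.2600·210 + 0.1550·50 + 0.5900·220) / 0.55125 = 192.15 / 0.55125 ≈ 348.57

x_F = 342.86, x_B = 257.14, x_T = 348.57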